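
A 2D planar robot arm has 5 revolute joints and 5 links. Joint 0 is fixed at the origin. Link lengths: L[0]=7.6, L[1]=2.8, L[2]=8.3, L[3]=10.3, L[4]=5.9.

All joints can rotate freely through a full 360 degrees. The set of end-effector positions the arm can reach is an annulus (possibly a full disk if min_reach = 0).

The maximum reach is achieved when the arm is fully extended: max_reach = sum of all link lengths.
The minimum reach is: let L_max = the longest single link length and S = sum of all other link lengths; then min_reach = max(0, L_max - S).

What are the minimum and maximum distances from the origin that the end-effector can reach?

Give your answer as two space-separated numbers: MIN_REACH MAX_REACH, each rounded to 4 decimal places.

Answer: 0.0000 34.9000

Derivation:
Link lengths: [7.6, 2.8, 8.3, 10.3, 5.9]
max_reach = 7.6 + 2.8 + 8.3 + 10.3 + 5.9 = 34.9
L_max = max([7.6, 2.8, 8.3, 10.3, 5.9]) = 10.3
S (sum of others) = 34.9 - 10.3 = 24.6
min_reach = max(0, 10.3 - 24.6) = max(0, -14.3) = 0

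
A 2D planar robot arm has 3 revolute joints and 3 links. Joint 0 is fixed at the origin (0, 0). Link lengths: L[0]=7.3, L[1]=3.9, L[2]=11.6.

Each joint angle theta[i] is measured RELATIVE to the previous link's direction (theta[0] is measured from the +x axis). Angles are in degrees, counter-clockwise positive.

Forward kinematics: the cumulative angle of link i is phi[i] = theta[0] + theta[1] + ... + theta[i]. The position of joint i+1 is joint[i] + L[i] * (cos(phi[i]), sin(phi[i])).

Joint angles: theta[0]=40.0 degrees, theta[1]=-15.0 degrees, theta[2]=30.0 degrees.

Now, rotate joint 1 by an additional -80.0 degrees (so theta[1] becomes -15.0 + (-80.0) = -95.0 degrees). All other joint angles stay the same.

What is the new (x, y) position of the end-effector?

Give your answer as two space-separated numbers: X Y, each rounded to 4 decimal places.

joint[0] = (0.0000, 0.0000)  (base)
link 0: phi[0] = 40 = 40 deg
  cos(40 deg) = 0.7660, sin(40 deg) = 0.6428
  joint[1] = (0.0000, 0.0000) + 7.3 * (0.7660, 0.6428) = (0.0000 + 5.5921, 0.0000 + 4.6923) = (5.5921, 4.6923)
link 1: phi[1] = 40 + -95 = -55 deg
  cos(-55 deg) = 0.5736, sin(-55 deg) = -0.8192
  joint[2] = (5.5921, 4.6923) + 3.9 * (0.5736, -0.8192) = (5.5921 + 2.2369, 4.6923 + -3.1947) = (7.8291, 1.4977)
link 2: phi[2] = 40 + -95 + 30 = -25 deg
  cos(-25 deg) = 0.9063, sin(-25 deg) = -0.4226
  joint[3] = (7.8291, 1.4977) + 11.6 * (0.9063, -0.4226) = (7.8291 + 10.5132, 1.4977 + -4.9024) = (18.3422, -3.4047)
End effector: (18.3422, -3.4047)

Answer: 18.3422 -3.4047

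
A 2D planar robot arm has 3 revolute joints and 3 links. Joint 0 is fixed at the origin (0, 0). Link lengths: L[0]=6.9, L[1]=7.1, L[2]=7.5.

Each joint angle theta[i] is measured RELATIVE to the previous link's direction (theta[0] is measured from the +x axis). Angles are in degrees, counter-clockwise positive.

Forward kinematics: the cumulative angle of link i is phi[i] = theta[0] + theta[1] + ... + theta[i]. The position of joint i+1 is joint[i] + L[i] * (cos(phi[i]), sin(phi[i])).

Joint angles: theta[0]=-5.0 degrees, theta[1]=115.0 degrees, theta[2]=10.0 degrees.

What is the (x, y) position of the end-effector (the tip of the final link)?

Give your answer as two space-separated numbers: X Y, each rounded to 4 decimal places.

joint[0] = (0.0000, 0.0000)  (base)
link 0: phi[0] = -5 = -5 deg
  cos(-5 deg) = 0.9962, sin(-5 deg) = -0.0872
  joint[1] = (0.0000, 0.0000) + 6.9 * (0.9962, -0.0872) = (0.0000 + 6.8737, 0.0000 + -0.6014) = (6.8737, -0.6014)
link 1: phi[1] = -5 + 115 = 110 deg
  cos(110 deg) = -0.3420, sin(110 deg) = 0.9397
  joint[2] = (6.8737, -0.6014) + 7.1 * (-0.3420, 0.9397) = (6.8737 + -2.4283, -0.6014 + 6.6718) = (4.4454, 6.0704)
link 2: phi[2] = -5 + 115 + 10 = 120 deg
  cos(120 deg) = -0.5000, sin(120 deg) = 0.8660
  joint[3] = (4.4454, 6.0704) + 7.5 * (-0.5000, 0.8660) = (4.4454 + -3.7500, 6.0704 + 6.4952) = (0.6954, 12.5656)
End effector: (0.6954, 12.5656)

Answer: 0.6954 12.5656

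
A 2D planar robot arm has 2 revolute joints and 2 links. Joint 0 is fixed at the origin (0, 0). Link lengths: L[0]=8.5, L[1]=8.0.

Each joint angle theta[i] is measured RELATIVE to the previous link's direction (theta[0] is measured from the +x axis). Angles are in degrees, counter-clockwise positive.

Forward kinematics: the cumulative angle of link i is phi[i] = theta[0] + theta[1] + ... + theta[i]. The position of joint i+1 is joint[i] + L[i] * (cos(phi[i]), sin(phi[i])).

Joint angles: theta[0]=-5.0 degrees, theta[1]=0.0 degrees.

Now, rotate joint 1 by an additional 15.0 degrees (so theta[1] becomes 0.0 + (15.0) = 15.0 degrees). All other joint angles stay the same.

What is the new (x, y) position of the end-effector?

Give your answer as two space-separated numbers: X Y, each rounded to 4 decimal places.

Answer: 16.3461 0.6484

Derivation:
joint[0] = (0.0000, 0.0000)  (base)
link 0: phi[0] = -5 = -5 deg
  cos(-5 deg) = 0.9962, sin(-5 deg) = -0.0872
  joint[1] = (0.0000, 0.0000) + 8.5 * (0.9962, -0.0872) = (0.0000 + 8.4677, 0.0000 + -0.7408) = (8.4677, -0.7408)
link 1: phi[1] = -5 + 15 = 10 deg
  cos(10 deg) = 0.9848, sin(10 deg) = 0.1736
  joint[2] = (8.4677, -0.7408) + 8 * (0.9848, 0.1736) = (8.4677 + 7.8785, -0.7408 + 1.3892) = (16.3461, 0.6484)
End effector: (16.3461, 0.6484)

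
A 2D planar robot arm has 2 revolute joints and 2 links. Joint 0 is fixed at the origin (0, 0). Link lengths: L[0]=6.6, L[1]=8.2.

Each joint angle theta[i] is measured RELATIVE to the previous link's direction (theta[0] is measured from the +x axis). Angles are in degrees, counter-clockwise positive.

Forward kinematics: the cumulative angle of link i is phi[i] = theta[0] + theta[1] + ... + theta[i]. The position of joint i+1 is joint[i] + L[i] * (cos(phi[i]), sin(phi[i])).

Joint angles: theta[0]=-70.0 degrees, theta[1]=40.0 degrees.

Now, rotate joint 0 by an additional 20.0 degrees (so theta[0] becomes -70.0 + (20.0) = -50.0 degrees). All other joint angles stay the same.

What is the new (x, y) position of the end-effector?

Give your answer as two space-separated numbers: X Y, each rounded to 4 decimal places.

Answer: 12.3178 -6.4798

Derivation:
joint[0] = (0.0000, 0.0000)  (base)
link 0: phi[0] = -50 = -50 deg
  cos(-50 deg) = 0.6428, sin(-50 deg) = -0.7660
  joint[1] = (0.0000, 0.0000) + 6.6 * (0.6428, -0.7660) = (0.0000 + 4.2424, 0.0000 + -5.0559) = (4.2424, -5.0559)
link 1: phi[1] = -50 + 40 = -10 deg
  cos(-10 deg) = 0.9848, sin(-10 deg) = -0.1736
  joint[2] = (4.2424, -5.0559) + 8.2 * (0.9848, -0.1736) = (4.2424 + 8.0754, -5.0559 + -1.4239) = (12.3178, -6.4798)
End effector: (12.3178, -6.4798)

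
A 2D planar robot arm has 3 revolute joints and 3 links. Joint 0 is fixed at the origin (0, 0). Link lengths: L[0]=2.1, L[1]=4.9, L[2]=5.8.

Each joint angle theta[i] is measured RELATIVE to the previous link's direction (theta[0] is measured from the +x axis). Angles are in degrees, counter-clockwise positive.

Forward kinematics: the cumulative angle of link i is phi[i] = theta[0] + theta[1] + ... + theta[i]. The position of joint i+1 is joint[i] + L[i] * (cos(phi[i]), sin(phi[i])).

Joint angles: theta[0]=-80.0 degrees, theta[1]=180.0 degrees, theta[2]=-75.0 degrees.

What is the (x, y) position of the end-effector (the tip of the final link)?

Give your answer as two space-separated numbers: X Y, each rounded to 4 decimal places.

joint[0] = (0.0000, 0.0000)  (base)
link 0: phi[0] = -80 = -80 deg
  cos(-80 deg) = 0.1736, sin(-80 deg) = -0.9848
  joint[1] = (0.0000, 0.0000) + 2.1 * (0.1736, -0.9848) = (0.0000 + 0.3647, 0.0000 + -2.0681) = (0.3647, -2.0681)
link 1: phi[1] = -80 + 180 = 100 deg
  cos(100 deg) = -0.1736, sin(100 deg) = 0.9848
  joint[2] = (0.3647, -2.0681) + 4.9 * (-0.1736, 0.9848) = (0.3647 + -0.8509, -2.0681 + 4.8256) = (-0.4862, 2.7575)
link 2: phi[2] = -80 + 180 + -75 = 25 deg
  cos(25 deg) = 0.9063, sin(25 deg) = 0.4226
  joint[3] = (-0.4862, 2.7575) + 5.8 * (0.9063, 0.4226) = (-0.4862 + 5.2566, 2.7575 + 2.4512) = (4.7704, 5.2086)
End effector: (4.7704, 5.2086)

Answer: 4.7704 5.2086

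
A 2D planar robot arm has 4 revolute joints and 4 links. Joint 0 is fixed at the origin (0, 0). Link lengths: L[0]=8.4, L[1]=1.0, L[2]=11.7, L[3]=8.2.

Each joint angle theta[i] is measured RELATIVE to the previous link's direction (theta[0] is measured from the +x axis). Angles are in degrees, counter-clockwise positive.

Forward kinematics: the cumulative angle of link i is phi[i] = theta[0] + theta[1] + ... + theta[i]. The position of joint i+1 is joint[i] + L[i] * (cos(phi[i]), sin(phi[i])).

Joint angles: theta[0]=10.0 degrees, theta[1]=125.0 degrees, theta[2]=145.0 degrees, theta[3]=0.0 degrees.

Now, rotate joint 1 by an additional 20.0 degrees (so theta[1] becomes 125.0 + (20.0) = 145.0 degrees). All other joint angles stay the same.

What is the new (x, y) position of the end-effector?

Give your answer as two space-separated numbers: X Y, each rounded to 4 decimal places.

joint[0] = (0.0000, 0.0000)  (base)
link 0: phi[0] = 10 = 10 deg
  cos(10 deg) = 0.9848, sin(10 deg) = 0.1736
  joint[1] = (0.0000, 0.0000) + 8.4 * (0.9848, 0.1736) = (0.0000 + 8.2724, 0.0000 + 1.4586) = (8.2724, 1.4586)
link 1: phi[1] = 10 + 145 = 155 deg
  cos(155 deg) = -0.9063, sin(155 deg) = 0.4226
  joint[2] = (8.2724, 1.4586) + 1 * (-0.9063, 0.4226) = (8.2724 + -0.9063, 1.4586 + 0.4226) = (7.3661, 1.8813)
link 2: phi[2] = 10 + 145 + 145 = 300 deg
  cos(300 deg) = 0.5000, sin(300 deg) = -0.8660
  joint[3] = (7.3661, 1.8813) + 11.7 * (0.5000, -0.8660) = (7.3661 + 5.8500, 1.8813 + -10.1325) = (13.2161, -8.2512)
link 3: phi[3] = 10 + 145 + 145 + 0 = 300 deg
  cos(300 deg) = 0.5000, sin(300 deg) = -0.8660
  joint[4] = (13.2161, -8.2512) + 8.2 * (0.5000, -0.8660) = (13.2161 + 4.1000, -8.2512 + -7.1014) = (17.3161, -15.3526)
End effector: (17.3161, -15.3526)

Answer: 17.3161 -15.3526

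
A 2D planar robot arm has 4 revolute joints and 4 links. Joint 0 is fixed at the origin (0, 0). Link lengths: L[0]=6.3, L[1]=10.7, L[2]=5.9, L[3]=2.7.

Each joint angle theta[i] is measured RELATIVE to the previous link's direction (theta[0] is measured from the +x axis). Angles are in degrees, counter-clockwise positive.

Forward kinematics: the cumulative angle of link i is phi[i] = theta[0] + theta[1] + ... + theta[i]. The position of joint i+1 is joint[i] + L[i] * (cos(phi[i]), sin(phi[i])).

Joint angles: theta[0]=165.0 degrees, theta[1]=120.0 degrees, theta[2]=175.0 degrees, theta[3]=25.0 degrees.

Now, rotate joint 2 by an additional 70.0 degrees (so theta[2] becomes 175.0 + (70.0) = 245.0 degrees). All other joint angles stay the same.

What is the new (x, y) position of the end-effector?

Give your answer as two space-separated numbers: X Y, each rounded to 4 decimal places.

Answer: -11.7343 -8.3791

Derivation:
joint[0] = (0.0000, 0.0000)  (base)
link 0: phi[0] = 165 = 165 deg
  cos(165 deg) = -0.9659, sin(165 deg) = 0.2588
  joint[1] = (0.0000, 0.0000) + 6.3 * (-0.9659, 0.2588) = (0.0000 + -6.0853, 0.0000 + 1.6306) = (-6.0853, 1.6306)
link 1: phi[1] = 165 + 120 = 285 deg
  cos(285 deg) = 0.2588, sin(285 deg) = -0.9659
  joint[2] = (-6.0853, 1.6306) + 10.7 * (0.2588, -0.9659) = (-6.0853 + 2.7694, 1.6306 + -10.3354) = (-3.3160, -8.7048)
link 2: phi[2] = 165 + 120 + 245 = 530 deg
  cos(530 deg) = -0.9848, sin(530 deg) = 0.1736
  joint[3] = (-3.3160, -8.7048) + 5.9 * (-0.9848, 0.1736) = (-3.3160 + -5.8104, -8.7048 + 1.0245) = (-9.1263, -7.6803)
link 3: phi[3] = 165 + 120 + 245 + 25 = 555 deg
  cos(555 deg) = -0.9659, sin(555 deg) = -0.2588
  joint[4] = (-9.1263, -7.6803) + 2.7 * (-0.9659, -0.2588) = (-9.1263 + -2.6080, -7.6803 + -0.6988) = (-11.7343, -8.3791)
End effector: (-11.7343, -8.3791)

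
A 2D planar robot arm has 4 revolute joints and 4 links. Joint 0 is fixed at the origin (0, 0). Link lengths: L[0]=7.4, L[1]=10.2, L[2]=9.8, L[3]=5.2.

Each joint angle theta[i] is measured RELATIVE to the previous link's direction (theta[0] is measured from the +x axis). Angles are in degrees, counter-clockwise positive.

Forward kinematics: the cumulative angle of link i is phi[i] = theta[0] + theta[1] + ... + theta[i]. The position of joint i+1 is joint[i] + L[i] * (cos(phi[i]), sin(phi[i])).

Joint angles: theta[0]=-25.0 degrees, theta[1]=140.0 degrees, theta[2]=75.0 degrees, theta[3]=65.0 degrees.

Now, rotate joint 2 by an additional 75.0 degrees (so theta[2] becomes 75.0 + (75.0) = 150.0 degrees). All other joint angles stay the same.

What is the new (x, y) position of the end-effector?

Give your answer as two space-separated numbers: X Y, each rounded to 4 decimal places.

joint[0] = (0.0000, 0.0000)  (base)
link 0: phi[0] = -25 = -25 deg
  cos(-25 deg) = 0.9063, sin(-25 deg) = -0.4226
  joint[1] = (0.0000, 0.0000) + 7.4 * (0.9063, -0.4226) = (0.0000 + 6.7067, 0.0000 + -3.1274) = (6.7067, -3.1274)
link 1: phi[1] = -25 + 140 = 115 deg
  cos(115 deg) = -0.4226, sin(115 deg) = 0.9063
  joint[2] = (6.7067, -3.1274) + 10.2 * (-0.4226, 0.9063) = (6.7067 + -4.3107, -3.1274 + 9.2443) = (2.3960, 6.1170)
link 2: phi[2] = -25 + 140 + 150 = 265 deg
  cos(265 deg) = -0.0872, sin(265 deg) = -0.9962
  joint[3] = (2.3960, 6.1170) + 9.8 * (-0.0872, -0.9962) = (2.3960 + -0.8541, 6.1170 + -9.7627) = (1.5418, -3.6457)
link 3: phi[3] = -25 + 140 + 150 + 65 = 330 deg
  cos(330 deg) = 0.8660, sin(330 deg) = -0.5000
  joint[4] = (1.5418, -3.6457) + 5.2 * (0.8660, -0.5000) = (1.5418 + 4.5033, -3.6457 + -2.6000) = (6.0452, -6.2457)
End effector: (6.0452, -6.2457)

Answer: 6.0452 -6.2457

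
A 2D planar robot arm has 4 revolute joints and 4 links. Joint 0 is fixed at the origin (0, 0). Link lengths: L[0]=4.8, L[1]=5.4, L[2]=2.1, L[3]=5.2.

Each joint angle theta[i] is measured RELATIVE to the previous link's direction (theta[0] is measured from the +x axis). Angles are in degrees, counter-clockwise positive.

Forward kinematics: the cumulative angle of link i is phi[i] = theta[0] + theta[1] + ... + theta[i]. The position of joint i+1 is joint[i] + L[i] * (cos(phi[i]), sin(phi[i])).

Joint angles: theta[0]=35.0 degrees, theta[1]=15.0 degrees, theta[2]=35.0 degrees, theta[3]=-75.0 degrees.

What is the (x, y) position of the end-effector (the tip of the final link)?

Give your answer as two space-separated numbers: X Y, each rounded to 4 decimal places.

Answer: 12.7070 9.8848

Derivation:
joint[0] = (0.0000, 0.0000)  (base)
link 0: phi[0] = 35 = 35 deg
  cos(35 deg) = 0.8192, sin(35 deg) = 0.5736
  joint[1] = (0.0000, 0.0000) + 4.8 * (0.8192, 0.5736) = (0.0000 + 3.9319, 0.0000 + 2.7532) = (3.9319, 2.7532)
link 1: phi[1] = 35 + 15 = 50 deg
  cos(50 deg) = 0.6428, sin(50 deg) = 0.7660
  joint[2] = (3.9319, 2.7532) + 5.4 * (0.6428, 0.7660) = (3.9319 + 3.4711, 2.7532 + 4.1366) = (7.4030, 6.8898)
link 2: phi[2] = 35 + 15 + 35 = 85 deg
  cos(85 deg) = 0.0872, sin(85 deg) = 0.9962
  joint[3] = (7.4030, 6.8898) + 2.1 * (0.0872, 0.9962) = (7.4030 + 0.1830, 6.8898 + 2.0920) = (7.5860, 8.9818)
link 3: phi[3] = 35 + 15 + 35 + -75 = 10 deg
  cos(10 deg) = 0.9848, sin(10 deg) = 0.1736
  joint[4] = (7.5860, 8.9818) + 5.2 * (0.9848, 0.1736) = (7.5860 + 5.1210, 8.9818 + 0.9030) = (12.7070, 9.8848)
End effector: (12.7070, 9.8848)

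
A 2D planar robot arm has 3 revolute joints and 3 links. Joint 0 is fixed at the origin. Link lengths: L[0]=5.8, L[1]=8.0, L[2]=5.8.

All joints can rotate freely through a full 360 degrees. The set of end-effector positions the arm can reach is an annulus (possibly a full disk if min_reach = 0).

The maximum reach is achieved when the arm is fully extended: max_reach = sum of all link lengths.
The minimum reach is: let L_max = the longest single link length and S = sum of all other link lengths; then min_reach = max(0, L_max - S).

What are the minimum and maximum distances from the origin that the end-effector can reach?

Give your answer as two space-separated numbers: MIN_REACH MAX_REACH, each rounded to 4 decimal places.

Link lengths: [5.8, 8.0, 5.8]
max_reach = 5.8 + 8 + 5.8 = 19.6
L_max = max([5.8, 8.0, 5.8]) = 8
S (sum of others) = 19.6 - 8 = 11.6
min_reach = max(0, 8 - 11.6) = max(0, -3.6) = 0

Answer: 0.0000 19.6000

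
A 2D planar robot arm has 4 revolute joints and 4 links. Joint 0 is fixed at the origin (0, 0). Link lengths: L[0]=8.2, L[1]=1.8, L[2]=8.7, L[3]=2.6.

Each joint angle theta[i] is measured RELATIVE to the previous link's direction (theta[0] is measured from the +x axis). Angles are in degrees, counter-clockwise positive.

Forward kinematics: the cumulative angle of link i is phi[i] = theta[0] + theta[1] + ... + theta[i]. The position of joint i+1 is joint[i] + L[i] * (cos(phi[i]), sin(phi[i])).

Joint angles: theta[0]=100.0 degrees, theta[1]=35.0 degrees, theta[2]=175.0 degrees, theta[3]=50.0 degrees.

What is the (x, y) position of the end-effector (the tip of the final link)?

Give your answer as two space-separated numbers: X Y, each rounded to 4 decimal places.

joint[0] = (0.0000, 0.0000)  (base)
link 0: phi[0] = 100 = 100 deg
  cos(100 deg) = -0.1736, sin(100 deg) = 0.9848
  joint[1] = (0.0000, 0.0000) + 8.2 * (-0.1736, 0.9848) = (0.0000 + -1.4239, 0.0000 + 8.0754) = (-1.4239, 8.0754)
link 1: phi[1] = 100 + 35 = 135 deg
  cos(135 deg) = -0.7071, sin(135 deg) = 0.7071
  joint[2] = (-1.4239, 8.0754) + 1.8 * (-0.7071, 0.7071) = (-1.4239 + -1.2728, 8.0754 + 1.2728) = (-2.6967, 9.3482)
link 2: phi[2] = 100 + 35 + 175 = 310 deg
  cos(310 deg) = 0.6428, sin(310 deg) = -0.7660
  joint[3] = (-2.6967, 9.3482) + 8.7 * (0.6428, -0.7660) = (-2.6967 + 5.5923, 9.3482 + -6.6646) = (2.8955, 2.6836)
link 3: phi[3] = 100 + 35 + 175 + 50 = 360 deg
  cos(360 deg) = 1.0000, sin(360 deg) = -0.0000
  joint[4] = (2.8955, 2.6836) + 2.6 * (1.0000, -0.0000) = (2.8955 + 2.6000, 2.6836 + -0.0000) = (5.4955, 2.6836)
End effector: (5.4955, 2.6836)

Answer: 5.4955 2.6836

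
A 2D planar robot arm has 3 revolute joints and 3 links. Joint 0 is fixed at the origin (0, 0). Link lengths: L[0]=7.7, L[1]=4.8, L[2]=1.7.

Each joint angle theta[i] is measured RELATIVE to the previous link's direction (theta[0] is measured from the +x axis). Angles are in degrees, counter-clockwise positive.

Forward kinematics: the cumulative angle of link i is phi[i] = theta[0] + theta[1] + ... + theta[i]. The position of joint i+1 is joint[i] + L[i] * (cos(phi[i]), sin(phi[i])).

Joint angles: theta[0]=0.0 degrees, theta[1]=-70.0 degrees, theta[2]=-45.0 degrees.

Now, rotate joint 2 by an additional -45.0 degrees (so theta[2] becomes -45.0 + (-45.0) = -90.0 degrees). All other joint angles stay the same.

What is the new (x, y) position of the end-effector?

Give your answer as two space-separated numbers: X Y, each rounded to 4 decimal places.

Answer: 7.7442 -5.0920

Derivation:
joint[0] = (0.0000, 0.0000)  (base)
link 0: phi[0] = 0 = 0 deg
  cos(0 deg) = 1.0000, sin(0 deg) = 0.0000
  joint[1] = (0.0000, 0.0000) + 7.7 * (1.0000, 0.0000) = (0.0000 + 7.7000, 0.0000 + 0.0000) = (7.7000, 0.0000)
link 1: phi[1] = 0 + -70 = -70 deg
  cos(-70 deg) = 0.3420, sin(-70 deg) = -0.9397
  joint[2] = (7.7000, 0.0000) + 4.8 * (0.3420, -0.9397) = (7.7000 + 1.6417, 0.0000 + -4.5105) = (9.3417, -4.5105)
link 2: phi[2] = 0 + -70 + -90 = -160 deg
  cos(-160 deg) = -0.9397, sin(-160 deg) = -0.3420
  joint[3] = (9.3417, -4.5105) + 1.7 * (-0.9397, -0.3420) = (9.3417 + -1.5975, -4.5105 + -0.5814) = (7.7442, -5.0920)
End effector: (7.7442, -5.0920)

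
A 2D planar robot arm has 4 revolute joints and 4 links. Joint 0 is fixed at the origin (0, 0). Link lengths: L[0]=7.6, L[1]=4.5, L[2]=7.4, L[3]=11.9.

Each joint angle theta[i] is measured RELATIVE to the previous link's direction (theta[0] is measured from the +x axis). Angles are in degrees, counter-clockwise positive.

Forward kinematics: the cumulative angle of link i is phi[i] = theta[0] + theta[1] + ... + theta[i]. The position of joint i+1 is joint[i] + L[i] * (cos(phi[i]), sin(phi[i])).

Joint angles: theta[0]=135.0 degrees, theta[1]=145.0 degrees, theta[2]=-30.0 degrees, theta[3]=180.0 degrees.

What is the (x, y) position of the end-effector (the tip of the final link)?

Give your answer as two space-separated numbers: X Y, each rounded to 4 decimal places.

joint[0] = (0.0000, 0.0000)  (base)
link 0: phi[0] = 135 = 135 deg
  cos(135 deg) = -0.7071, sin(135 deg) = 0.7071
  joint[1] = (0.0000, 0.0000) + 7.6 * (-0.7071, 0.7071) = (0.0000 + -5.3740, 0.0000 + 5.3740) = (-5.3740, 5.3740)
link 1: phi[1] = 135 + 145 = 280 deg
  cos(280 deg) = 0.1736, sin(280 deg) = -0.9848
  joint[2] = (-5.3740, 5.3740) + 4.5 * (0.1736, -0.9848) = (-5.3740 + 0.7814, 5.3740 + -4.4316) = (-4.5926, 0.9424)
link 2: phi[2] = 135 + 145 + -30 = 250 deg
  cos(250 deg) = -0.3420, sin(250 deg) = -0.9397
  joint[3] = (-4.5926, 0.9424) + 7.4 * (-0.3420, -0.9397) = (-4.5926 + -2.5309, 0.9424 + -6.9537) = (-7.1235, -6.0113)
link 3: phi[3] = 135 + 145 + -30 + 180 = 430 deg
  cos(430 deg) = 0.3420, sin(430 deg) = 0.9397
  joint[4] = (-7.1235, -6.0113) + 11.9 * (0.3420, 0.9397) = (-7.1235 + 4.0700, -6.0113 + 11.1823) = (-3.0535, 5.1710)
End effector: (-3.0535, 5.1710)

Answer: -3.0535 5.1710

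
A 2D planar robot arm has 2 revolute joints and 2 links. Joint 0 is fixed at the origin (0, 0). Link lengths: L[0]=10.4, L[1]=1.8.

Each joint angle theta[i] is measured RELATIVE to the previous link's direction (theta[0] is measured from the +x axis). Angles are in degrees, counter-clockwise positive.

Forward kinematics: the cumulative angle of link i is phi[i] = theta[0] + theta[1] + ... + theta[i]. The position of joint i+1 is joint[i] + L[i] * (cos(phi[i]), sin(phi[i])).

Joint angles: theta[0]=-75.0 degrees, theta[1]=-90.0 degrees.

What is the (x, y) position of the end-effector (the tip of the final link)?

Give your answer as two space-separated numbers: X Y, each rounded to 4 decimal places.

Answer: 0.9531 -10.5115

Derivation:
joint[0] = (0.0000, 0.0000)  (base)
link 0: phi[0] = -75 = -75 deg
  cos(-75 deg) = 0.2588, sin(-75 deg) = -0.9659
  joint[1] = (0.0000, 0.0000) + 10.4 * (0.2588, -0.9659) = (0.0000 + 2.6917, 0.0000 + -10.0456) = (2.6917, -10.0456)
link 1: phi[1] = -75 + -90 = -165 deg
  cos(-165 deg) = -0.9659, sin(-165 deg) = -0.2588
  joint[2] = (2.6917, -10.0456) + 1.8 * (-0.9659, -0.2588) = (2.6917 + -1.7387, -10.0456 + -0.4659) = (0.9531, -10.5115)
End effector: (0.9531, -10.5115)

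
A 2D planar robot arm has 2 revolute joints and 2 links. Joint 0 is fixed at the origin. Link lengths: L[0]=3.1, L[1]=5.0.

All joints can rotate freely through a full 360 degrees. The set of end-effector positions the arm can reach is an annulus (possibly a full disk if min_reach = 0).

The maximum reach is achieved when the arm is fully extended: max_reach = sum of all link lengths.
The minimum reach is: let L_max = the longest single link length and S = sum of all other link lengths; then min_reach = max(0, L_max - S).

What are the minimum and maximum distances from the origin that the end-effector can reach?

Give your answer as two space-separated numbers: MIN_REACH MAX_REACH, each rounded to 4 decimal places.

Link lengths: [3.1, 5.0]
max_reach = 3.1 + 5 = 8.1
L_max = max([3.1, 5.0]) = 5
S (sum of others) = 8.1 - 5 = 3.1
min_reach = max(0, 5 - 3.1) = max(0, 1.9) = 1.9

Answer: 1.9000 8.1000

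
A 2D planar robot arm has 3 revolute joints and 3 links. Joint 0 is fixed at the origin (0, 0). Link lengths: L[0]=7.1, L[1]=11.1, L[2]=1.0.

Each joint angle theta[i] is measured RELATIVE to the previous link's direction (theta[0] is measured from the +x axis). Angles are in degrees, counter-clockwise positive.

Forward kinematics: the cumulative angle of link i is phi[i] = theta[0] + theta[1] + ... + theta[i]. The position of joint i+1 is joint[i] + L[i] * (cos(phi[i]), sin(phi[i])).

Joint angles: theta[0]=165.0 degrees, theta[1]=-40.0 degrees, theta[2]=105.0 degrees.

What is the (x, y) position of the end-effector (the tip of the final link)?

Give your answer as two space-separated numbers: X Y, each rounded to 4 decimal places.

joint[0] = (0.0000, 0.0000)  (base)
link 0: phi[0] = 165 = 165 deg
  cos(165 deg) = -0.9659, sin(165 deg) = 0.2588
  joint[1] = (0.0000, 0.0000) + 7.1 * (-0.9659, 0.2588) = (0.0000 + -6.8581, 0.0000 + 1.8376) = (-6.8581, 1.8376)
link 1: phi[1] = 165 + -40 = 125 deg
  cos(125 deg) = -0.5736, sin(125 deg) = 0.8192
  joint[2] = (-6.8581, 1.8376) + 11.1 * (-0.5736, 0.8192) = (-6.8581 + -6.3667, 1.8376 + 9.0926) = (-13.2248, 10.9302)
link 2: phi[2] = 165 + -40 + 105 = 230 deg
  cos(230 deg) = -0.6428, sin(230 deg) = -0.7660
  joint[3] = (-13.2248, 10.9302) + 1 * (-0.6428, -0.7660) = (-13.2248 + -0.6428, 10.9302 + -0.7660) = (-13.8676, 10.1642)
End effector: (-13.8676, 10.1642)

Answer: -13.8676 10.1642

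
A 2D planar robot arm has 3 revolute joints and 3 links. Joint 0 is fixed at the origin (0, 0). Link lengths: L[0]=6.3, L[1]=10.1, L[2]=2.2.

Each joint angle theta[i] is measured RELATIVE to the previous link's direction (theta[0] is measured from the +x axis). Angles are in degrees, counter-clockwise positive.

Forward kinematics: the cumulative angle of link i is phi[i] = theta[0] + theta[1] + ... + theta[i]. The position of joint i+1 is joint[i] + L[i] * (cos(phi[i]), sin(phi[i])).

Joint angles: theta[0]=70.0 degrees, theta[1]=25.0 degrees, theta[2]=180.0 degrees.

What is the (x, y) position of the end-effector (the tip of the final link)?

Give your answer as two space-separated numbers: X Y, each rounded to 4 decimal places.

Answer: 1.4662 13.7900

Derivation:
joint[0] = (0.0000, 0.0000)  (base)
link 0: phi[0] = 70 = 70 deg
  cos(70 deg) = 0.3420, sin(70 deg) = 0.9397
  joint[1] = (0.0000, 0.0000) + 6.3 * (0.3420, 0.9397) = (0.0000 + 2.1547, 0.0000 + 5.9201) = (2.1547, 5.9201)
link 1: phi[1] = 70 + 25 = 95 deg
  cos(95 deg) = -0.0872, sin(95 deg) = 0.9962
  joint[2] = (2.1547, 5.9201) + 10.1 * (-0.0872, 0.9962) = (2.1547 + -0.8803, 5.9201 + 10.0616) = (1.2745, 15.9816)
link 2: phi[2] = 70 + 25 + 180 = 275 deg
  cos(275 deg) = 0.0872, sin(275 deg) = -0.9962
  joint[3] = (1.2745, 15.9816) + 2.2 * (0.0872, -0.9962) = (1.2745 + 0.1917, 15.9816 + -2.1916) = (1.4662, 13.7900)
End effector: (1.4662, 13.7900)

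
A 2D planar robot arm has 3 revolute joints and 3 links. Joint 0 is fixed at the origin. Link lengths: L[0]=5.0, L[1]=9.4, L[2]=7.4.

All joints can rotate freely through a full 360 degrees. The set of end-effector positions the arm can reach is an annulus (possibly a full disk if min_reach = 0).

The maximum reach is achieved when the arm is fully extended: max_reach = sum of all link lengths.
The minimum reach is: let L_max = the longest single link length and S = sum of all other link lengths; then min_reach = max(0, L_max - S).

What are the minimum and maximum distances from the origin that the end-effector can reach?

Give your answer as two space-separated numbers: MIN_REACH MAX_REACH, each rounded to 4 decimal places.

Answer: 0.0000 21.8000

Derivation:
Link lengths: [5.0, 9.4, 7.4]
max_reach = 5 + 9.4 + 7.4 = 21.8
L_max = max([5.0, 9.4, 7.4]) = 9.4
S (sum of others) = 21.8 - 9.4 = 12.4
min_reach = max(0, 9.4 - 12.4) = max(0, -3) = 0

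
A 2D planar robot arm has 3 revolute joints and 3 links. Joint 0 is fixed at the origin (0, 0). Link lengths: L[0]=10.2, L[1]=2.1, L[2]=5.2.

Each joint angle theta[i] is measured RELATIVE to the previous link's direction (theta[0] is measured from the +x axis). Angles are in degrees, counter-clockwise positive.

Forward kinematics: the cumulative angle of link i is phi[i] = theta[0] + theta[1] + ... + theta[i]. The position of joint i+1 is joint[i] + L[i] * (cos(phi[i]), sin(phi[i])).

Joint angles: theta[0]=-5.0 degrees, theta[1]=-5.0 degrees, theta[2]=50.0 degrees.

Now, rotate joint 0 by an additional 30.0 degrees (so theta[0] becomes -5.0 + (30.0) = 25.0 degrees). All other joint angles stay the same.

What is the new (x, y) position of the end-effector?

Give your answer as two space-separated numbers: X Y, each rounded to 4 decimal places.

Answer: 12.9962 9.9154

Derivation:
joint[0] = (0.0000, 0.0000)  (base)
link 0: phi[0] = 25 = 25 deg
  cos(25 deg) = 0.9063, sin(25 deg) = 0.4226
  joint[1] = (0.0000, 0.0000) + 10.2 * (0.9063, 0.4226) = (0.0000 + 9.2443, 0.0000 + 4.3107) = (9.2443, 4.3107)
link 1: phi[1] = 25 + -5 = 20 deg
  cos(20 deg) = 0.9397, sin(20 deg) = 0.3420
  joint[2] = (9.2443, 4.3107) + 2.1 * (0.9397, 0.3420) = (9.2443 + 1.9734, 4.3107 + 0.7182) = (11.2177, 5.0289)
link 2: phi[2] = 25 + -5 + 50 = 70 deg
  cos(70 deg) = 0.3420, sin(70 deg) = 0.9397
  joint[3] = (11.2177, 5.0289) + 5.2 * (0.3420, 0.9397) = (11.2177 + 1.7785, 5.0289 + 4.8864) = (12.9962, 9.9154)
End effector: (12.9962, 9.9154)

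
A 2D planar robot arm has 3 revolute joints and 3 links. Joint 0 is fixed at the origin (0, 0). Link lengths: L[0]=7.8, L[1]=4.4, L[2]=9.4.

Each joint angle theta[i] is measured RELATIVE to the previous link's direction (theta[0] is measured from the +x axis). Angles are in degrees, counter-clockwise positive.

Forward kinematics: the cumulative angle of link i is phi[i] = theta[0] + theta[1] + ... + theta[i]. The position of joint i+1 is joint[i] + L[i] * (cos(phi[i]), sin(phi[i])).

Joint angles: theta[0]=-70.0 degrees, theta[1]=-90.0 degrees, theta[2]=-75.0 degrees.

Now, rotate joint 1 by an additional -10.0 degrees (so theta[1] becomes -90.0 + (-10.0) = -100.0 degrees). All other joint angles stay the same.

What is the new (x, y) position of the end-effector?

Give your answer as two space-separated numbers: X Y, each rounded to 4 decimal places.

Answer: -5.6380 0.4256

Derivation:
joint[0] = (0.0000, 0.0000)  (base)
link 0: phi[0] = -70 = -70 deg
  cos(-70 deg) = 0.3420, sin(-70 deg) = -0.9397
  joint[1] = (0.0000, 0.0000) + 7.8 * (0.3420, -0.9397) = (0.0000 + 2.6678, 0.0000 + -7.3296) = (2.6678, -7.3296)
link 1: phi[1] = -70 + -100 = -170 deg
  cos(-170 deg) = -0.9848, sin(-170 deg) = -0.1736
  joint[2] = (2.6678, -7.3296) + 4.4 * (-0.9848, -0.1736) = (2.6678 + -4.3332, -7.3296 + -0.7641) = (-1.6654, -8.0937)
link 2: phi[2] = -70 + -100 + -75 = -245 deg
  cos(-245 deg) = -0.4226, sin(-245 deg) = 0.9063
  joint[3] = (-1.6654, -8.0937) + 9.4 * (-0.4226, 0.9063) = (-1.6654 + -3.9726, -8.0937 + 8.5193) = (-5.6380, 0.4256)
End effector: (-5.6380, 0.4256)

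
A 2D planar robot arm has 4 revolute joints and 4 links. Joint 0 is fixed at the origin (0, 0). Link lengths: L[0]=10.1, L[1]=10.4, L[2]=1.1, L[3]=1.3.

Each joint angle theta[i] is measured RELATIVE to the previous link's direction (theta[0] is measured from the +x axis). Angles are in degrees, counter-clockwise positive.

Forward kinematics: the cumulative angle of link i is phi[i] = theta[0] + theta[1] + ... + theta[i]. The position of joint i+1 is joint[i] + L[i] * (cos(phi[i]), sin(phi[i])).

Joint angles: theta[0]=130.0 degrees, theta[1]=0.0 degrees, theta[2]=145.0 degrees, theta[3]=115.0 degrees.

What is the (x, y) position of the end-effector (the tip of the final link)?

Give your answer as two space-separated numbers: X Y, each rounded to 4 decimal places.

joint[0] = (0.0000, 0.0000)  (base)
link 0: phi[0] = 130 = 130 deg
  cos(130 deg) = -0.6428, sin(130 deg) = 0.7660
  joint[1] = (0.0000, 0.0000) + 10.1 * (-0.6428, 0.7660) = (0.0000 + -6.4922, 0.0000 + 7.7370) = (-6.4922, 7.7370)
link 1: phi[1] = 130 + 0 = 130 deg
  cos(130 deg) = -0.6428, sin(130 deg) = 0.7660
  joint[2] = (-6.4922, 7.7370) + 10.4 * (-0.6428, 0.7660) = (-6.4922 + -6.6850, 7.7370 + 7.9669) = (-13.1771, 15.7039)
link 2: phi[2] = 130 + 0 + 145 = 275 deg
  cos(275 deg) = 0.0872, sin(275 deg) = -0.9962
  joint[3] = (-13.1771, 15.7039) + 1.1 * (0.0872, -0.9962) = (-13.1771 + 0.0959, 15.7039 + -1.0958) = (-13.0813, 14.6081)
link 3: phi[3] = 130 + 0 + 145 + 115 = 390 deg
  cos(390 deg) = 0.8660, sin(390 deg) = 0.5000
  joint[4] = (-13.0813, 14.6081) + 1.3 * (0.8660, 0.5000) = (-13.0813 + 1.1258, 14.6081 + 0.6500) = (-11.9554, 15.2581)
End effector: (-11.9554, 15.2581)

Answer: -11.9554 15.2581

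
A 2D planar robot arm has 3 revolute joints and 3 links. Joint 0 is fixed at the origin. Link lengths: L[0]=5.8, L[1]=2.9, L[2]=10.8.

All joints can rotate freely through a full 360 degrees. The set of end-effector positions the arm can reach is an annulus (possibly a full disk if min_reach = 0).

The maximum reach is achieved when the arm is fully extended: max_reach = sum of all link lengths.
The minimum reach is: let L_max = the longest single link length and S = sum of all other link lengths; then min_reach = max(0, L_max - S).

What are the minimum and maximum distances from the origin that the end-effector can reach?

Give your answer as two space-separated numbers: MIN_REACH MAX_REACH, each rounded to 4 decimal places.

Answer: 2.1000 19.5000

Derivation:
Link lengths: [5.8, 2.9, 10.8]
max_reach = 5.8 + 2.9 + 10.8 = 19.5
L_max = max([5.8, 2.9, 10.8]) = 10.8
S (sum of others) = 19.5 - 10.8 = 8.7
min_reach = max(0, 10.8 - 8.7) = max(0, 2.1) = 2.1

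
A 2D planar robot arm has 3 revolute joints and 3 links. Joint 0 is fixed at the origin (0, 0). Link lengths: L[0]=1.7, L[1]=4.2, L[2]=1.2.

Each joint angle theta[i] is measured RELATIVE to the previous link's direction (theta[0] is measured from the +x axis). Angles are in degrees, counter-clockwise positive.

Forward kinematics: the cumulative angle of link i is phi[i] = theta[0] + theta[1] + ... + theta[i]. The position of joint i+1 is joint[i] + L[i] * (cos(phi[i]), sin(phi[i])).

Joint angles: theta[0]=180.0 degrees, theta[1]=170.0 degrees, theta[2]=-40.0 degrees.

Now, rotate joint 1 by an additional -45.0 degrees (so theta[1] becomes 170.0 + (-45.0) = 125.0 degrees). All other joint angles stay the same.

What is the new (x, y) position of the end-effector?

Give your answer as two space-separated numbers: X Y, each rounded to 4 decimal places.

Answer: 0.6044 -4.6359

Derivation:
joint[0] = (0.0000, 0.0000)  (base)
link 0: phi[0] = 180 = 180 deg
  cos(180 deg) = -1.0000, sin(180 deg) = 0.0000
  joint[1] = (0.0000, 0.0000) + 1.7 * (-1.0000, 0.0000) = (0.0000 + -1.7000, 0.0000 + 0.0000) = (-1.7000, 0.0000)
link 1: phi[1] = 180 + 125 = 305 deg
  cos(305 deg) = 0.5736, sin(305 deg) = -0.8192
  joint[2] = (-1.7000, 0.0000) + 4.2 * (0.5736, -0.8192) = (-1.7000 + 2.4090, 0.0000 + -3.4404) = (0.7090, -3.4404)
link 2: phi[2] = 180 + 125 + -40 = 265 deg
  cos(265 deg) = -0.0872, sin(265 deg) = -0.9962
  joint[3] = (0.7090, -3.4404) + 1.2 * (-0.0872, -0.9962) = (0.7090 + -0.1046, -3.4404 + -1.1954) = (0.6044, -4.6359)
End effector: (0.6044, -4.6359)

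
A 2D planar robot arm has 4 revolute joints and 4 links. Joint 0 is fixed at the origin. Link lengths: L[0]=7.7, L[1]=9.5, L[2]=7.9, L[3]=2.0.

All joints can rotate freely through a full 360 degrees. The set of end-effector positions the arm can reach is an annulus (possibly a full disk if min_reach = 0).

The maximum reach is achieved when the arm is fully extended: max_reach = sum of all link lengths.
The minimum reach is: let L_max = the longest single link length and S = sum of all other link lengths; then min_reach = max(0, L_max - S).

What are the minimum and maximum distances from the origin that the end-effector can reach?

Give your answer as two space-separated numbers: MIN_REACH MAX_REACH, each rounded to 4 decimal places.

Answer: 0.0000 27.1000

Derivation:
Link lengths: [7.7, 9.5, 7.9, 2.0]
max_reach = 7.7 + 9.5 + 7.9 + 2 = 27.1
L_max = max([7.7, 9.5, 7.9, 2.0]) = 9.5
S (sum of others) = 27.1 - 9.5 = 17.6
min_reach = max(0, 9.5 - 17.6) = max(0, -8.1) = 0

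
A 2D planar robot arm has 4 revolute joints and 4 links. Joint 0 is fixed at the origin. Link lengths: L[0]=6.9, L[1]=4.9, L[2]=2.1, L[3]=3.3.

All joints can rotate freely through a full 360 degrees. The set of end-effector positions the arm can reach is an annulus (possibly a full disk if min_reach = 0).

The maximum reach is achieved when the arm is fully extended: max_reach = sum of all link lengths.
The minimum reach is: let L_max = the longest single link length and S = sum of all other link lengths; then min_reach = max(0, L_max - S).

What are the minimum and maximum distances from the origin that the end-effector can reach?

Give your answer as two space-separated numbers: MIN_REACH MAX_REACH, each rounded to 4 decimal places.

Answer: 0.0000 17.2000

Derivation:
Link lengths: [6.9, 4.9, 2.1, 3.3]
max_reach = 6.9 + 4.9 + 2.1 + 3.3 = 17.2
L_max = max([6.9, 4.9, 2.1, 3.3]) = 6.9
S (sum of others) = 17.2 - 6.9 = 10.3
min_reach = max(0, 6.9 - 10.3) = max(0, -3.4) = 0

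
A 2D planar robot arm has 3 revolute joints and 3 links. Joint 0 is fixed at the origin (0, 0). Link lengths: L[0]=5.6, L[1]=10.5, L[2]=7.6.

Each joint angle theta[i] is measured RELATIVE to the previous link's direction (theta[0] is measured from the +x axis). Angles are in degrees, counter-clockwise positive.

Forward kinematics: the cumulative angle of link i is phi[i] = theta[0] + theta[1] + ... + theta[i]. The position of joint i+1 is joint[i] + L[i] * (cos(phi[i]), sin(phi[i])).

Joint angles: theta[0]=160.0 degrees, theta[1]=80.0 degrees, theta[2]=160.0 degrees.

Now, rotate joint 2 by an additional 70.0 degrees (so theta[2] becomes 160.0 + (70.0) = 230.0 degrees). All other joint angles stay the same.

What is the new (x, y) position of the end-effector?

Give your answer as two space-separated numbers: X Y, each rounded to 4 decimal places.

Answer: -13.1116 -0.0363

Derivation:
joint[0] = (0.0000, 0.0000)  (base)
link 0: phi[0] = 160 = 160 deg
  cos(160 deg) = -0.9397, sin(160 deg) = 0.3420
  joint[1] = (0.0000, 0.0000) + 5.6 * (-0.9397, 0.3420) = (0.0000 + -5.2623, 0.0000 + 1.9153) = (-5.2623, 1.9153)
link 1: phi[1] = 160 + 80 = 240 deg
  cos(240 deg) = -0.5000, sin(240 deg) = -0.8660
  joint[2] = (-5.2623, 1.9153) + 10.5 * (-0.5000, -0.8660) = (-5.2623 + -5.2500, 1.9153 + -9.0933) = (-10.5123, -7.1780)
link 2: phi[2] = 160 + 80 + 230 = 470 deg
  cos(470 deg) = -0.3420, sin(470 deg) = 0.9397
  joint[3] = (-10.5123, -7.1780) + 7.6 * (-0.3420, 0.9397) = (-10.5123 + -2.5994, -7.1780 + 7.1417) = (-13.1116, -0.0363)
End effector: (-13.1116, -0.0363)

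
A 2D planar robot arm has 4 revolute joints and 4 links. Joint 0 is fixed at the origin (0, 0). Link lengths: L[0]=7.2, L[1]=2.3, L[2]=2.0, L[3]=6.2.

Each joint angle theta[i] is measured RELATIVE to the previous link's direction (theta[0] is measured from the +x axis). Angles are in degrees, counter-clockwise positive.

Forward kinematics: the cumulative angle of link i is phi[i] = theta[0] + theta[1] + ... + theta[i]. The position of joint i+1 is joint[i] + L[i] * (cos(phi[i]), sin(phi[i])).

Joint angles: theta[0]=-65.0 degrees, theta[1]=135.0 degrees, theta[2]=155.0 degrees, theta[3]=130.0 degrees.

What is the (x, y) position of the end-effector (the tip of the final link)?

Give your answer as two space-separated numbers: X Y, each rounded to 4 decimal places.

joint[0] = (0.0000, 0.0000)  (base)
link 0: phi[0] = -65 = -65 deg
  cos(-65 deg) = 0.4226, sin(-65 deg) = -0.9063
  joint[1] = (0.0000, 0.0000) + 7.2 * (0.4226, -0.9063) = (0.0000 + 3.0429, 0.0000 + -6.5254) = (3.0429, -6.5254)
link 1: phi[1] = -65 + 135 = 70 deg
  cos(70 deg) = 0.3420, sin(70 deg) = 0.9397
  joint[2] = (3.0429, -6.5254) + 2.3 * (0.3420, 0.9397) = (3.0429 + 0.7866, -6.5254 + 2.1613) = (3.8295, -4.3641)
link 2: phi[2] = -65 + 135 + 155 = 225 deg
  cos(225 deg) = -0.7071, sin(225 deg) = -0.7071
  joint[3] = (3.8295, -4.3641) + 2 * (-0.7071, -0.7071) = (3.8295 + -1.4142, -4.3641 + -1.4142) = (2.4153, -5.7783)
link 3: phi[3] = -65 + 135 + 155 + 130 = 355 deg
  cos(355 deg) = 0.9962, sin(355 deg) = -0.0872
  joint[4] = (2.4153, -5.7783) + 6.2 * (0.9962, -0.0872) = (2.4153 + 6.1764, -5.7783 + -0.5404) = (8.5917, -6.3187)
End effector: (8.5917, -6.3187)

Answer: 8.5917 -6.3187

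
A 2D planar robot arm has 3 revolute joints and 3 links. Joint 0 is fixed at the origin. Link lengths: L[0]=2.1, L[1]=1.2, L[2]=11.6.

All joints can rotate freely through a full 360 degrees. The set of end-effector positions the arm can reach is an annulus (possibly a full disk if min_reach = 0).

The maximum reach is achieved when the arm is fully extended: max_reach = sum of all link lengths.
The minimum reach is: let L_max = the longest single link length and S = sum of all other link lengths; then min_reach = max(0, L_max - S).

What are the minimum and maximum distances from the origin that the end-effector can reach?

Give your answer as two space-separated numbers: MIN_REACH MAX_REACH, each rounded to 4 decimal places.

Link lengths: [2.1, 1.2, 11.6]
max_reach = 2.1 + 1.2 + 11.6 = 14.9
L_max = max([2.1, 1.2, 11.6]) = 11.6
S (sum of others) = 14.9 - 11.6 = 3.3
min_reach = max(0, 11.6 - 3.3) = max(0, 8.3) = 8.3

Answer: 8.3000 14.9000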